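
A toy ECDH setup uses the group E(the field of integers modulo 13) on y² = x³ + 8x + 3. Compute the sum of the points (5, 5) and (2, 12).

(5, 5) + (2, 12). λ = (12 - 5)/(2 - 5) ≡ 7/10 mod 13. 10⁻¹ ≡ 4 (mod 13), so λ ≡ 2.
  x = λ² - 5 - 2 = 4 - 7 ≡ 10; y = λ·(5 - 10) - 5 ≡ 11. → (10, 11)

(10, 11)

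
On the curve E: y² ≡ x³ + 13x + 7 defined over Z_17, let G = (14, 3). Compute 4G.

Repeated addition: build up to 4G.
2G: tangent at (14, 3): λ = (3·14² + 13)/(2·3) ≡ 6/6. 6⁻¹ ≡ 3 (mod 17) since 6·3 = 18 ≡ 1, so λ ≡ 6·3 ≡ 1.
  x = λ² - 14 - 14 = 1 - 28 ≡ 7; y = λ·(14 - 7) - 3 ≡ 4. → (7, 4)
3G: (7, 4) + (14, 3). λ = (3 - 4)/(14 - 7) ≡ 16/7 mod 17. 7⁻¹ ≡ 5 (mod 17), so λ ≡ 12.
  x = λ² - 7 - 14 = 144 - 21 ≡ 4; y = λ·(7 - 4) - 4 ≡ 15. → (4, 15)
4G: (4, 15) + (14, 3). λ = (3 - 15)/(14 - 4) ≡ 5/10 mod 17. 10⁻¹ ≡ 12 (mod 17) since 10·12 = 120 ≡ 1, so λ ≡ 9.
  x = λ² - 4 - 14 = 81 - 18 ≡ 12; y = λ·(4 - 12) - 15 ≡ 15. → (12, 15)

(12, 15)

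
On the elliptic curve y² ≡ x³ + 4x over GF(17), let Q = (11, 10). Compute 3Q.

Repeated addition: build up to 3Q.
2Q: tangent at (11, 10): λ = (3·11² + 4)/(2·10) ≡ 10/3. 3⁻¹ ≡ 6 (mod 17), so λ ≡ 10·6 ≡ 9.
  x = λ² - 11 - 11 = 81 - 22 ≡ 8; y = λ·(11 - 8) - 10 ≡ 0. → (8, 0)
3Q: (8, 0) + (11, 10). λ = (10 - 0)/(11 - 8) ≡ 10/3 mod 17. 3⁻¹ ≡ 6 (mod 17), so λ ≡ 9.
  x = λ² - 8 - 11 = 81 - 19 ≡ 11; y = λ·(8 - 11) - 0 ≡ 7. → (11, 7)

(11, 7)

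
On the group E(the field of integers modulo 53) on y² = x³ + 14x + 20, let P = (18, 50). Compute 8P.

(49, 35)

Repeated addition: build up to 8P.
2P: tangent at (18, 50): λ = (3·18² + 14)/(2·50) ≡ 32/47. 47⁻¹ ≡ 44 (mod 53) since 47·44 = 2068 ≡ 1, so λ ≡ 32·44 ≡ 30.
  x = λ² - 18 - 18 = 900 - 36 ≡ 16; y = λ·(18 - 16) - 50 ≡ 10. → (16, 10)
3P: (16, 10) + (18, 50). λ = (50 - 10)/(18 - 16) ≡ 40/2 mod 53. 2⁻¹ ≡ 27 (mod 53), so λ ≡ 20.
  x = λ² - 16 - 18 = 400 - 34 ≡ 48; y = λ·(16 - 48) - 10 ≡ 39. → (48, 39)
4P: (48, 39) + (18, 50). λ = (50 - 39)/(18 - 48) ≡ 11/23 mod 53. 23⁻¹ ≡ 30 (mod 53), so λ ≡ 12.
  x = λ² - 48 - 18 = 144 - 66 ≡ 25; y = λ·(48 - 25) - 39 ≡ 25. → (25, 25)
5P: (25, 25) + (18, 50). λ = (50 - 25)/(18 - 25) ≡ 25/46 mod 53. 46⁻¹ ≡ 15 (mod 53), so λ ≡ 4.
  x = λ² - 25 - 18 = 16 - 43 ≡ 26; y = λ·(25 - 26) - 25 ≡ 24. → (26, 24)
6P: (26, 24) + (18, 50). λ = (50 - 24)/(18 - 26) ≡ 26/45 mod 53. 45⁻¹ ≡ 33 (mod 53), so λ ≡ 10.
  x = λ² - 26 - 18 = 100 - 44 ≡ 3; y = λ·(26 - 3) - 24 ≡ 47. → (3, 47)
7P: (3, 47) + (18, 50). λ = (50 - 47)/(18 - 3) ≡ 3/15 mod 53. 15⁻¹ ≡ 46 (mod 53), so λ ≡ 32.
  x = λ² - 3 - 18 = 1024 - 21 ≡ 49; y = λ·(3 - 49) - 47 ≡ 18. → (49, 18)
8P: (49, 18) + (18, 50). λ = (50 - 18)/(18 - 49) ≡ 32/22 mod 53. 22⁻¹ ≡ 41 (mod 53) since 22·41 = 902 ≡ 1, so λ ≡ 40.
  x = λ² - 49 - 18 = 1600 - 67 ≡ 49; y = λ·(49 - 49) - 18 ≡ 35. → (49, 35)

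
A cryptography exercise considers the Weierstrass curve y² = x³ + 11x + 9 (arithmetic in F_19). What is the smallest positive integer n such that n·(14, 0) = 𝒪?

2

2P: (14, 0) + (14, 0): same x and y₁ ≡ -y₂, so the sum is 𝒪.
2P = 𝒪, so the order is 2.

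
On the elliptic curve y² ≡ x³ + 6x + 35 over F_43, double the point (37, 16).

(0, 11)

tangent at (37, 16): λ = (3·37² + 6)/(2·16) ≡ 28/32. 32⁻¹ ≡ 39 (mod 43), so λ ≡ 28·39 ≡ 17.
  x = λ² - 37 - 37 = 289 - 74 ≡ 0; y = λ·(37 - 0) - 16 ≡ 11. → (0, 11)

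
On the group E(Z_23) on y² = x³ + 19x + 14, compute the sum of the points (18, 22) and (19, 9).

(18, 22) + (19, 9). λ = (9 - 22)/(19 - 18) ≡ 10/1 mod 23. 1⁻¹ ≡ 1 (mod 23), so λ ≡ 10.
  x = λ² - 18 - 19 = 100 - 37 ≡ 17; y = λ·(18 - 17) - 22 ≡ 11. → (17, 11)

(17, 11)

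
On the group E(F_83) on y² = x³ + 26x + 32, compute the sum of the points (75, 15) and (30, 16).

(75, 15) + (30, 16). λ = (16 - 15)/(30 - 75) ≡ 1/38 mod 83. 38⁻¹ ≡ 59 (mod 83), so λ ≡ 59.
  x = λ² - 75 - 30 = 3481 - 105 ≡ 56; y = λ·(75 - 56) - 15 ≡ 27. → (56, 27)

(56, 27)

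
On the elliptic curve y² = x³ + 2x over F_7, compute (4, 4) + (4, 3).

The two points share x = 4 and their y-coordinates satisfy 4 + 3 ≡ 0 (mod 7), so they are inverses. Their sum is O.

O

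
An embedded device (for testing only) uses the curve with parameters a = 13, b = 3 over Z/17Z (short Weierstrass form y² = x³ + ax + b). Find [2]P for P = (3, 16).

(3, 1)

tangent at (3, 16): λ = (3·3² + 13)/(2·16) ≡ 6/15. 15⁻¹ ≡ 8 (mod 17), so λ ≡ 6·8 ≡ 14.
  x = λ² - 3 - 3 = 196 - 6 ≡ 3; y = λ·(3 - 3) - 16 ≡ 1. → (3, 1)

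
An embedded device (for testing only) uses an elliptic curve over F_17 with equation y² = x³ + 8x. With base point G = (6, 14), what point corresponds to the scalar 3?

(10, 3)

Repeated addition: build up to 3G.
2G: tangent at (6, 14): λ = (3·6² + 8)/(2·14) ≡ 14/11. 11⁻¹ ≡ 14 (mod 17) since 11·14 = 154 ≡ 1, so λ ≡ 14·14 ≡ 9.
  x = λ² - 6 - 6 = 81 - 12 ≡ 1; y = λ·(6 - 1) - 14 ≡ 14. → (1, 14)
3G: (1, 14) + (6, 14). λ = (14 - 14)/(6 - 1) ≡ 0/5 mod 17. 5⁻¹ ≡ 7 (mod 17) since 5·7 = 35 ≡ 1, so λ ≡ 0.
  x = λ² - 1 - 6 = 0 - 7 ≡ 10; y = λ·(1 - 10) - 14 ≡ 3. → (10, 3)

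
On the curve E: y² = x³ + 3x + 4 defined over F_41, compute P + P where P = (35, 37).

(4, 30)

tangent at (35, 37): λ = (3·35² + 3)/(2·37) ≡ 29/33. 33⁻¹ ≡ 5 (mod 41) since 33·5 = 165 ≡ 1, so λ ≡ 29·5 ≡ 22.
  x = λ² - 35 - 35 = 484 - 70 ≡ 4; y = λ·(35 - 4) - 37 ≡ 30. → (4, 30)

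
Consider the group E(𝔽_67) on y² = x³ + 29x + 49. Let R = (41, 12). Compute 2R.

(62, 39)

tangent at (41, 12): λ = (3·41² + 29)/(2·12) ≡ 47/24. 24⁻¹ ≡ 14 (mod 67), so λ ≡ 47·14 ≡ 55.
  x = λ² - 41 - 41 = 3025 - 82 ≡ 62; y = λ·(41 - 62) - 12 ≡ 39. → (62, 39)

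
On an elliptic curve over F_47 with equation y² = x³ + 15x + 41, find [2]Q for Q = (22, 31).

(40, 4)

tangent at (22, 31): λ = (3·22² + 15)/(2·31) ≡ 10/15. 15⁻¹ ≡ 22 (mod 47) since 15·22 = 330 ≡ 1, so λ ≡ 10·22 ≡ 32.
  x = λ² - 22 - 22 = 1024 - 44 ≡ 40; y = λ·(22 - 40) - 31 ≡ 4. → (40, 4)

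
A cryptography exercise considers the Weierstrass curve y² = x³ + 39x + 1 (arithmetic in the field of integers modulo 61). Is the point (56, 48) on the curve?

yes

y² = 48² ≡ 47; x³ + 39x + 1 = 177801 ≡ 47 (mod 61). 47 = 47.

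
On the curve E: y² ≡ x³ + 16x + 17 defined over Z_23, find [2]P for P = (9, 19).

(7, 14)

tangent at (9, 19): λ = (3·9² + 16)/(2·19) ≡ 6/15. 15⁻¹ ≡ 20 (mod 23), so λ ≡ 6·20 ≡ 5.
  x = λ² - 9 - 9 = 25 - 18 ≡ 7; y = λ·(9 - 7) - 19 ≡ 14. → (7, 14)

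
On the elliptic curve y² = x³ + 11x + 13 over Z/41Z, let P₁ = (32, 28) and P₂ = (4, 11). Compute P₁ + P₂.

(32, 28) + (4, 11). λ = (11 - 28)/(4 - 32) ≡ 24/13 mod 41. 13⁻¹ ≡ 19 (mod 41), so λ ≡ 5.
  x = λ² - 32 - 4 = 25 - 36 ≡ 30; y = λ·(32 - 30) - 28 ≡ 23. → (30, 23)

(30, 23)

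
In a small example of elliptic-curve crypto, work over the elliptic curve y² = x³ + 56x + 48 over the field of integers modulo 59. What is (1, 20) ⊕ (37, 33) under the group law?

(1, 20) + (37, 33). λ = (33 - 20)/(37 - 1) ≡ 13/36 mod 59. 36⁻¹ ≡ 41 (mod 59), so λ ≡ 2.
  x = λ² - 1 - 37 = 4 - 38 ≡ 25; y = λ·(1 - 25) - 20 ≡ 50. → (25, 50)

(25, 50)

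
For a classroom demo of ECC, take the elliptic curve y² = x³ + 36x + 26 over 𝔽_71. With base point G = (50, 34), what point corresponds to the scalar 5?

Double-and-add on 5 = (101)₂. Start with G = (50, 34) for the leading 1-bit.
double: tangent at (50, 34): λ = (3·50² + 36)/(2·34) ≡ 10/68. 68⁻¹ ≡ 47 (mod 71) since 68·47 = 3196 ≡ 1, so λ ≡ 10·47 ≡ 44.
  x = λ² - 50 - 50 = 1936 - 100 ≡ 61; y = λ·(50 - 61) - 34 ≡ 50. → (61, 50)
double: tangent at (61, 50): λ = (3·61² + 36)/(2·50) ≡ 52/29. 29⁻¹ ≡ 49 (mod 71), so λ ≡ 52·49 ≡ 63.
  x = λ² - 61 - 61 = 3969 - 122 ≡ 13; y = λ·(61 - 13) - 50 ≡ 63. → (13, 63)
add G: (13, 63) + (50, 34). λ = (34 - 63)/(50 - 13) ≡ 42/37 mod 71. 37⁻¹ ≡ 48 (mod 71), so λ ≡ 28.
  x = λ² - 13 - 50 = 784 - 63 ≡ 11; y = λ·(13 - 11) - 63 ≡ 64. → (11, 64)

(11, 64)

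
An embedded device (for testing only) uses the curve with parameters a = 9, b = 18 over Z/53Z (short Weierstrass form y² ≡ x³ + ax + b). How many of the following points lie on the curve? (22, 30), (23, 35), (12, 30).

(22, 30): 30² ≡ 52, rhs ≡ 52 → on.
(23, 35): 35² ≡ 6, rhs ≡ 43 → off.
(12, 30): 30² ≡ 52, rhs ≡ 52 → on.

2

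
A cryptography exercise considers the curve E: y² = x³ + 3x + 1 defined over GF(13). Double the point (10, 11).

tangent at (10, 11): λ = (3·10² + 3)/(2·11) ≡ 4/9. 9⁻¹ ≡ 3 (mod 13), so λ ≡ 4·3 ≡ 12.
  x = λ² - 10 - 10 = 144 - 20 ≡ 7; y = λ·(10 - 7) - 11 ≡ 12. → (7, 12)

(7, 12)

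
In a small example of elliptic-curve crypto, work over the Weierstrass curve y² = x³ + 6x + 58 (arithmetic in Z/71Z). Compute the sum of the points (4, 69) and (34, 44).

(12, 56)

(4, 69) + (34, 44). λ = (44 - 69)/(34 - 4) ≡ 46/30 mod 71. 30⁻¹ ≡ 45 (mod 71) since 30·45 = 1350 ≡ 1, so λ ≡ 11.
  x = λ² - 4 - 34 = 121 - 38 ≡ 12; y = λ·(4 - 12) - 69 ≡ 56. → (12, 56)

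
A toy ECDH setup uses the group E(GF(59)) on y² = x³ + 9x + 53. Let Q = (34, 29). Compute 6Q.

Double-and-add on 6 = (110)₂. Start with Q = (34, 29) for the leading 1-bit.
double: tangent at (34, 29): λ = (3·34² + 9)/(2·29) ≡ 55/58. 58⁻¹ ≡ 58 (mod 59), so λ ≡ 55·58 ≡ 4.
  x = λ² - 34 - 34 = 16 - 68 ≡ 7; y = λ·(34 - 7) - 29 ≡ 20. → (7, 20)
add Q: (7, 20) + (34, 29). λ = (29 - 20)/(34 - 7) ≡ 9/27 mod 59. 27⁻¹ ≡ 35 (mod 59), so λ ≡ 20.
  x = λ² - 7 - 34 = 400 - 41 ≡ 5; y = λ·(7 - 5) - 20 ≡ 20. → (5, 20)
double: tangent at (5, 20): λ = (3·5² + 9)/(2·20) ≡ 25/40. 40⁻¹ ≡ 31 (mod 59), so λ ≡ 25·31 ≡ 8.
  x = λ² - 5 - 5 = 64 - 10 ≡ 54; y = λ·(5 - 54) - 20 ≡ 1. → (54, 1)

(54, 1)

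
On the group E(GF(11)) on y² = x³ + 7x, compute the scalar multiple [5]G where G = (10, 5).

Double-and-add on 5 = (101)₂. Start with G = (10, 5) for the leading 1-bit.
double: tangent at (10, 5): λ = (3·10² + 7)/(2·5) ≡ 10/10. 10⁻¹ ≡ 10 (mod 11) since 10·10 = 100 ≡ 1, so λ ≡ 10·10 ≡ 1.
  x = λ² - 10 - 10 = 1 - 20 ≡ 3; y = λ·(10 - 3) - 5 ≡ 2. → (3, 2)
double: tangent at (3, 2): λ = (3·3² + 7)/(2·2) ≡ 1/4. 4⁻¹ ≡ 3 (mod 11), so λ ≡ 1·3 ≡ 3.
  x = λ² - 3 - 3 = 9 - 6 ≡ 3; y = λ·(3 - 3) - 2 ≡ 9. → (3, 9)
add G: (3, 9) + (10, 5). λ = (5 - 9)/(10 - 3) ≡ 7/7 mod 11. 7⁻¹ ≡ 8 (mod 11), so λ ≡ 1.
  x = λ² - 3 - 10 = 1 - 13 ≡ 10; y = λ·(3 - 10) - 9 ≡ 6. → (10, 6)

(10, 6)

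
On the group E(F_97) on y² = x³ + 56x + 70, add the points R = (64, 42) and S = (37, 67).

(64, 42) + (37, 67). λ = (67 - 42)/(37 - 64) ≡ 25/70 mod 97. 70⁻¹ ≡ 79 (mod 97) since 70·79 = 5530 ≡ 1, so λ ≡ 35.
  x = λ² - 64 - 37 = 1225 - 101 ≡ 57; y = λ·(64 - 57) - 42 ≡ 9. → (57, 9)

(57, 9)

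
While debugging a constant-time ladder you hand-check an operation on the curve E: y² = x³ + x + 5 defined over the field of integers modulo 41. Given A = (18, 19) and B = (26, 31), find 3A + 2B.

First 3A:
Repeated addition: build up to 3A.
2A: tangent at (18, 19): λ = (3·18² + 1)/(2·19) ≡ 30/38. 38⁻¹ ≡ 27 (mod 41), so λ ≡ 30·27 ≡ 31.
  x = λ² - 18 - 18 = 961 - 36 ≡ 23; y = λ·(18 - 23) - 19 ≡ 31. → (23, 31)
3A: (23, 31) + (18, 19). λ = (19 - 31)/(18 - 23) ≡ 29/36 mod 41. 36⁻¹ ≡ 8 (mod 41), so λ ≡ 27.
  x = λ² - 23 - 18 = 729 - 41 ≡ 32; y = λ·(23 - 32) - 31 ≡ 13. → (32, 13)
3A = (32, 13).
Next 2B:
Repeated addition: build up to 2B.
2B: tangent at (26, 31): λ = (3·26² + 1)/(2·31) ≡ 20/21. 21⁻¹ ≡ 2 (mod 41) since 21·2 = 42 ≡ 1, so λ ≡ 20·2 ≡ 40.
  x = λ² - 26 - 26 = 1600 - 52 ≡ 31; y = λ·(26 - 31) - 31 ≡ 15. → (31, 15)
2B = (31, 15).
Finally 3A + 2B:
(32, 13) + (31, 15). λ = (15 - 13)/(31 - 32) ≡ 2/40 mod 41. 40⁻¹ ≡ 40 (mod 41) since 40·40 = 1600 ≡ 1, so λ ≡ 39.
  x = λ² - 32 - 31 = 1521 - 63 ≡ 23; y = λ·(32 - 23) - 13 ≡ 10. → (23, 10)

(23, 10)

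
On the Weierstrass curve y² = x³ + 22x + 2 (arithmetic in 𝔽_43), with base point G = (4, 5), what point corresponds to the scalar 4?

(18, 34)

Repeated addition: build up to 4G.
2G: tangent at (4, 5): λ = (3·4² + 22)/(2·5) ≡ 27/10. 10⁻¹ ≡ 13 (mod 43), so λ ≡ 27·13 ≡ 7.
  x = λ² - 4 - 4 = 49 - 8 ≡ 41; y = λ·(4 - 41) - 5 ≡ 37. → (41, 37)
3G: (41, 37) + (4, 5). λ = (5 - 37)/(4 - 41) ≡ 11/6 mod 43. 6⁻¹ ≡ 36 (mod 43) since 6·36 = 216 ≡ 1, so λ ≡ 9.
  x = λ² - 41 - 4 = 81 - 45 ≡ 36; y = λ·(41 - 36) - 37 ≡ 8. → (36, 8)
4G: (36, 8) + (4, 5). λ = (5 - 8)/(4 - 36) ≡ 40/11 mod 43. 11⁻¹ ≡ 4 (mod 43), so λ ≡ 31.
  x = λ² - 36 - 4 = 961 - 40 ≡ 18; y = λ·(36 - 18) - 8 ≡ 34. → (18, 34)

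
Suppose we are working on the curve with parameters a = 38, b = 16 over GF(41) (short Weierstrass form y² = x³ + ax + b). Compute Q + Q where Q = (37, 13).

(17, 9)

tangent at (37, 13): λ = (3·37² + 38)/(2·13) ≡ 4/26. 26⁻¹ ≡ 30 (mod 41), so λ ≡ 4·30 ≡ 38.
  x = λ² - 37 - 37 = 1444 - 74 ≡ 17; y = λ·(37 - 17) - 13 ≡ 9. → (17, 9)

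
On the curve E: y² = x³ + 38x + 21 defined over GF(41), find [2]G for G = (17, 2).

tangent at (17, 2): λ = (3·17² + 38)/(2·2) ≡ 3/4. 4⁻¹ ≡ 31 (mod 41) since 4·31 = 124 ≡ 1, so λ ≡ 3·31 ≡ 11.
  x = λ² - 17 - 17 = 121 - 34 ≡ 5; y = λ·(17 - 5) - 2 ≡ 7. → (5, 7)

(5, 7)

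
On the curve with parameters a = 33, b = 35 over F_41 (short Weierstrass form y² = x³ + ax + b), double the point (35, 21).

(8, 14)

tangent at (35, 21): λ = (3·35² + 33)/(2·21) ≡ 18/1. 1⁻¹ ≡ 1 (mod 41) since 1·1 = 1 ≡ 1, so λ ≡ 18·1 ≡ 18.
  x = λ² - 35 - 35 = 324 - 70 ≡ 8; y = λ·(35 - 8) - 21 ≡ 14. → (8, 14)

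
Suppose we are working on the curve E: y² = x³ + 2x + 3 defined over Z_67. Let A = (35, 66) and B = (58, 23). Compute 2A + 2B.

(23, 25)

First 2A:
Repeated addition: build up to 2A.
2A: tangent at (35, 66): λ = (3·35² + 2)/(2·66) ≡ 59/65. 65⁻¹ ≡ 33 (mod 67), so λ ≡ 59·33 ≡ 4.
  x = λ² - 35 - 35 = 16 - 70 ≡ 13; y = λ·(35 - 13) - 66 ≡ 22. → (13, 22)
2A = (13, 22).
Next 2B:
Repeated addition: build up to 2B.
2B: tangent at (58, 23): λ = (3·58² + 2)/(2·23) ≡ 44/46. 46⁻¹ ≡ 51 (mod 67), so λ ≡ 44·51 ≡ 33.
  x = λ² - 58 - 58 = 1089 - 116 ≡ 35; y = λ·(58 - 35) - 23 ≡ 66. → (35, 66)
2B = (35, 66).
Finally 2A + 2B:
(13, 22) + (35, 66). λ = (66 - 22)/(35 - 13) ≡ 44/22 mod 67. 22⁻¹ ≡ 64 (mod 67) since 22·64 = 1408 ≡ 1, so λ ≡ 2.
  x = λ² - 13 - 35 = 4 - 48 ≡ 23; y = λ·(13 - 23) - 22 ≡ 25. → (23, 25)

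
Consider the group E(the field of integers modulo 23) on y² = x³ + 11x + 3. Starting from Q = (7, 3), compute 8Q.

Double-and-add on 8 = (1000)₂. Start with Q = (7, 3) for the leading 1-bit.
double: tangent at (7, 3): λ = (3·7² + 11)/(2·3) ≡ 20/6. 6⁻¹ ≡ 4 (mod 23), so λ ≡ 20·4 ≡ 11.
  x = λ² - 7 - 7 = 121 - 14 ≡ 15; y = λ·(7 - 15) - 3 ≡ 1. → (15, 1)
double: tangent at (15, 1): λ = (3·15² + 11)/(2·1) ≡ 19/2. 2⁻¹ ≡ 12 (mod 23) since 2·12 = 24 ≡ 1, so λ ≡ 19·12 ≡ 21.
  x = λ² - 15 - 15 = 441 - 30 ≡ 20; y = λ·(15 - 20) - 1 ≡ 9. → (20, 9)
double: tangent at (20, 9): λ = (3·20² + 11)/(2·9) ≡ 15/18. 18⁻¹ ≡ 9 (mod 23) since 18·9 = 162 ≡ 1, so λ ≡ 15·9 ≡ 20.
  x = λ² - 20 - 20 = 400 - 40 ≡ 15; y = λ·(20 - 15) - 9 ≡ 22. → (15, 22)

(15, 22)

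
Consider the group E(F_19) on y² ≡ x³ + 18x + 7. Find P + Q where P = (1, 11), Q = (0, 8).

(8, 6)

(1, 11) + (0, 8). λ = (8 - 11)/(0 - 1) ≡ 16/18 mod 19. 18⁻¹ ≡ 18 (mod 19) since 18·18 = 324 ≡ 1, so λ ≡ 3.
  x = λ² - 1 - 0 = 9 - 1 ≡ 8; y = λ·(1 - 8) - 11 ≡ 6. → (8, 6)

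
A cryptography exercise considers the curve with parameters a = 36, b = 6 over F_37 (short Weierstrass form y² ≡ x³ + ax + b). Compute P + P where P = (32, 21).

(10, 16)

tangent at (32, 21): λ = (3·32² + 36)/(2·21) ≡ 0/5. 5⁻¹ ≡ 15 (mod 37), so λ ≡ 0·15 ≡ 0.
  x = λ² - 32 - 32 = 0 - 64 ≡ 10; y = λ·(32 - 10) - 21 ≡ 16. → (10, 16)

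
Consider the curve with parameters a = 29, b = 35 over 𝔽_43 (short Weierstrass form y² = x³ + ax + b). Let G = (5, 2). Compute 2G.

(21, 12)

tangent at (5, 2): λ = (3·5² + 29)/(2·2) ≡ 18/4. 4⁻¹ ≡ 11 (mod 43) since 4·11 = 44 ≡ 1, so λ ≡ 18·11 ≡ 26.
  x = λ² - 5 - 5 = 676 - 10 ≡ 21; y = λ·(5 - 21) - 2 ≡ 12. → (21, 12)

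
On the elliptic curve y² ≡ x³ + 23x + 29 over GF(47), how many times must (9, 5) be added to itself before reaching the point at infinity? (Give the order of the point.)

2P: tangent at (9, 5): λ = (3·9² + 23)/(2·5) ≡ 31/10. 10⁻¹ ≡ 33 (mod 47) since 10·33 = 330 ≡ 1, so λ ≡ 31·33 ≡ 36.
  x = λ² - 9 - 9 = 1296 - 18 ≡ 9; y = λ·(9 - 9) - 5 ≡ 42. → (9, 42)
3P: (9, 42) + (9, 5): same x and y₁ ≡ -y₂, so the sum is the point at infinity.
3P = the point at infinity, so the order is 3.

3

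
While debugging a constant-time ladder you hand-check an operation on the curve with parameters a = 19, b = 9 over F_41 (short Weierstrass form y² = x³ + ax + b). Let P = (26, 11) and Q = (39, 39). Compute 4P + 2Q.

(24, 12)

First 4P:
Double-and-add on 4 = (100)₂. Start with P = (26, 11) for the leading 1-bit.
double: tangent at (26, 11): λ = (3·26² + 19)/(2·11) ≡ 38/22. 22⁻¹ ≡ 28 (mod 41), so λ ≡ 38·28 ≡ 39.
  x = λ² - 26 - 26 = 1521 - 52 ≡ 34; y = λ·(26 - 34) - 11 ≡ 5. → (34, 5)
double: tangent at (34, 5): λ = (3·34² + 19)/(2·5) ≡ 2/10. 10⁻¹ ≡ 37 (mod 41) since 10·37 = 370 ≡ 1, so λ ≡ 2·37 ≡ 33.
  x = λ² - 34 - 34 = 1089 - 68 ≡ 37; y = λ·(34 - 37) - 5 ≡ 19. → (37, 19)
4P = (37, 19).
Next 2Q:
Repeated addition: build up to 2Q.
2Q: tangent at (39, 39): λ = (3·39² + 19)/(2·39) ≡ 31/37. 37⁻¹ ≡ 10 (mod 41) since 37·10 = 370 ≡ 1, so λ ≡ 31·10 ≡ 23.
  x = λ² - 39 - 39 = 529 - 78 ≡ 0; y = λ·(39 - 0) - 39 ≡ 38. → (0, 38)
2Q = (0, 38).
Finally 4P + 2Q:
(37, 19) + (0, 38). λ = (38 - 19)/(0 - 37) ≡ 19/4 mod 41. 4⁻¹ ≡ 31 (mod 41) since 4·31 = 124 ≡ 1, so λ ≡ 15.
  x = λ² - 37 - 0 = 225 - 37 ≡ 24; y = λ·(37 - 24) - 19 ≡ 12. → (24, 12)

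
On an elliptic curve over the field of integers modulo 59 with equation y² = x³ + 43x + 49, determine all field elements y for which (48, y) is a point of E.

29, 30

x³ + 43x + 49 = 112705 ≡ 15 (mod 59).
Square roots of 15 mod 59: 29 and 30 (since 29² = 841 ≡ 15).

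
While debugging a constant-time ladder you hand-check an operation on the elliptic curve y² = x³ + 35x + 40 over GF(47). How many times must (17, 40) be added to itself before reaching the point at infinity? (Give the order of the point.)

5

2P: tangent at (17, 40): λ = (3·17² + 35)/(2·40) ≡ 9/33. 33⁻¹ ≡ 10 (mod 47), so λ ≡ 9·10 ≡ 43.
  x = λ² - 17 - 17 = 1849 - 34 ≡ 29; y = λ·(17 - 29) - 40 ≡ 8. → (29, 8)
3P: (29, 8) + (17, 40). λ = (40 - 8)/(17 - 29) ≡ 32/35 mod 47. 35⁻¹ ≡ 43 (mod 47) since 35·43 = 1505 ≡ 1, so λ ≡ 13.
  x = λ² - 29 - 17 = 169 - 46 ≡ 29; y = λ·(29 - 29) - 8 ≡ 39. → (29, 39)
4P: (29, 39) + (17, 40). λ = (40 - 39)/(17 - 29) ≡ 1/35 mod 47. 35⁻¹ ≡ 43 (mod 47) since 35·43 = 1505 ≡ 1, so λ ≡ 43.
  x = λ² - 29 - 17 = 1849 - 46 ≡ 17; y = λ·(29 - 17) - 39 ≡ 7. → (17, 7)
5P: (17, 7) + (17, 40): same x and y₁ ≡ -y₂, so the sum is the point at infinity.
5P = the point at infinity, so the order is 5.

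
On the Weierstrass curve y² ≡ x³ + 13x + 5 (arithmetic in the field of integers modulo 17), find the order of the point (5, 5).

2P: tangent at (5, 5): λ = (3·5² + 13)/(2·5) ≡ 3/10. 10⁻¹ ≡ 12 (mod 17), so λ ≡ 3·12 ≡ 2.
  x = λ² - 5 - 5 = 4 - 10 ≡ 11; y = λ·(5 - 11) - 5 ≡ 0. → (11, 0)
3P: (11, 0) + (5, 5). λ = (5 - 0)/(5 - 11) ≡ 5/11 mod 17. 11⁻¹ ≡ 14 (mod 17) since 11·14 = 154 ≡ 1, so λ ≡ 2.
  x = λ² - 11 - 5 = 4 - 16 ≡ 5; y = λ·(11 - 5) - 0 ≡ 12. → (5, 12)
4P: (5, 12) + (5, 5): same x and y₁ ≡ -y₂, so the sum is O.
4P = O, so the order is 4.

4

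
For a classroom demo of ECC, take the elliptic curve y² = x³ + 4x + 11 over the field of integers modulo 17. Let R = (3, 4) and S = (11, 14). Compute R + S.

(3, 4) + (11, 14). λ = (14 - 4)/(11 - 3) ≡ 10/8 mod 17. 8⁻¹ ≡ 15 (mod 17) since 8·15 = 120 ≡ 1, so λ ≡ 14.
  x = λ² - 3 - 11 = 196 - 14 ≡ 12; y = λ·(3 - 12) - 4 ≡ 6. → (12, 6)

(12, 6)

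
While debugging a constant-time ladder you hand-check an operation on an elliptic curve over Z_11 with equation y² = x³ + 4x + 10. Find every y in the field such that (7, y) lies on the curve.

x³ + 4x + 10 = 381 ≡ 7 (mod 11).
7 is a non-residue mod 11; no y exists.

none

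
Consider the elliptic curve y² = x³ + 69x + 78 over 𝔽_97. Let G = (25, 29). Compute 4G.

(68, 13)

Double-and-add on 4 = (100)₂. Start with G = (25, 29) for the leading 1-bit.
double: tangent at (25, 29): λ = (3·25² + 69)/(2·29) ≡ 4/58. 58⁻¹ ≡ 92 (mod 97) since 58·92 = 5336 ≡ 1, so λ ≡ 4·92 ≡ 77.
  x = λ² - 25 - 25 = 5929 - 50 ≡ 59; y = λ·(25 - 59) - 29 ≡ 69. → (59, 69)
double: tangent at (59, 69): λ = (3·59² + 69)/(2·69) ≡ 36/41. 41⁻¹ ≡ 71 (mod 97), so λ ≡ 36·71 ≡ 34.
  x = λ² - 59 - 59 = 1156 - 118 ≡ 68; y = λ·(59 - 68) - 69 ≡ 13. → (68, 13)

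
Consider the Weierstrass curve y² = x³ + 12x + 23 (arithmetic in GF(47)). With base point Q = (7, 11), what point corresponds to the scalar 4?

Double-and-add on 4 = (100)₂. Start with Q = (7, 11) for the leading 1-bit.
double: tangent at (7, 11): λ = (3·7² + 12)/(2·11) ≡ 18/22. 22⁻¹ ≡ 15 (mod 47), so λ ≡ 18·15 ≡ 35.
  x = λ² - 7 - 7 = 1225 - 14 ≡ 36; y = λ·(7 - 36) - 11 ≡ 8. → (36, 8)
double: tangent at (36, 8): λ = (3·36² + 12)/(2·8) ≡ 46/16. 16⁻¹ ≡ 3 (mod 47) since 16·3 = 48 ≡ 1, so λ ≡ 46·3 ≡ 44.
  x = λ² - 36 - 36 = 1936 - 72 ≡ 31; y = λ·(36 - 31) - 8 ≡ 24. → (31, 24)

(31, 24)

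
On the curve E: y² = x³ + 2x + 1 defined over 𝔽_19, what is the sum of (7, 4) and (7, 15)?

O

The two points share x = 7 and their y-coordinates satisfy 4 + 15 ≡ 0 (mod 19), so they are inverses. Their sum is O.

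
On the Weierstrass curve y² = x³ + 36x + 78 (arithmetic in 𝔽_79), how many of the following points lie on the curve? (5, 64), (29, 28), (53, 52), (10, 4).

3

(5, 64): 64² ≡ 67, rhs ≡ 67 → on.
(29, 28): 28² ≡ 73, rhs ≡ 73 → on.
(53, 52): 52² ≡ 18, rhs ≡ 52 → off.
(10, 4): 4² ≡ 16, rhs ≡ 16 → on.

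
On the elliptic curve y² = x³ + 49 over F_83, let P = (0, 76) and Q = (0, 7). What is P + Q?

O

The two points share x = 0 and their y-coordinates satisfy 76 + 7 ≡ 0 (mod 83), so they are inverses. Their sum is O.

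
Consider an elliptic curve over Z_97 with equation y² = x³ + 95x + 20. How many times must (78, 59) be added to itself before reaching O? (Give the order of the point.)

2P: tangent at (78, 59): λ = (3·78² + 95)/(2·59) ≡ 14/21. 21⁻¹ ≡ 37 (mod 97) since 21·37 = 777 ≡ 1, so λ ≡ 14·37 ≡ 33.
  x = λ² - 78 - 78 = 1089 - 156 ≡ 60; y = λ·(78 - 60) - 59 ≡ 50. → (60, 50)
3P: (60, 50) + (78, 59). λ = (59 - 50)/(78 - 60) ≡ 9/18 mod 97. 18⁻¹ ≡ 27 (mod 97), so λ ≡ 49.
  x = λ² - 60 - 78 = 2401 - 138 ≡ 32; y = λ·(60 - 32) - 50 ≡ 61. → (32, 61)
4P: (32, 61) + (78, 59). λ = (59 - 61)/(78 - 32) ≡ 95/46 mod 97. 46⁻¹ ≡ 19 (mod 97), so λ ≡ 59.
  x = λ² - 32 - 78 = 3481 - 110 ≡ 73; y = λ·(32 - 73) - 61 ≡ 42. → (73, 42)
5P: (73, 42) + (78, 59). λ = (59 - 42)/(78 - 73) ≡ 17/5 mod 97. 5⁻¹ ≡ 39 (mod 97), so λ ≡ 81.
  x = λ² - 73 - 78 = 6561 - 151 ≡ 8; y = λ·(73 - 8) - 42 ≡ 82. → (8, 82)
6P: (8, 82) + (78, 59). λ = (59 - 82)/(78 - 8) ≡ 74/70 mod 97. 70⁻¹ ≡ 79 (mod 97) since 70·79 = 5530 ≡ 1, so λ ≡ 26.
  x = λ² - 8 - 78 = 676 - 86 ≡ 8; y = λ·(8 - 8) - 82 ≡ 15. → (8, 15)
7P: (8, 15) + (78, 59). λ = (59 - 15)/(78 - 8) ≡ 44/70 mod 97. 70⁻¹ ≡ 79 (mod 97) since 70·79 = 5530 ≡ 1, so λ ≡ 81.
  x = λ² - 8 - 78 = 6561 - 86 ≡ 73; y = λ·(8 - 73) - 15 ≡ 55. → (73, 55)
8P: (73, 55) + (78, 59). λ = (59 - 55)/(78 - 73) ≡ 4/5 mod 97. 5⁻¹ ≡ 39 (mod 97) since 5·39 = 195 ≡ 1, so λ ≡ 59.
  x = λ² - 73 - 78 = 3481 - 151 ≡ 32; y = λ·(73 - 32) - 55 ≡ 36. → (32, 36)
9P: (32, 36) + (78, 59). λ = (59 - 36)/(78 - 32) ≡ 23/46 mod 97. 46⁻¹ ≡ 19 (mod 97), so λ ≡ 49.
  x = λ² - 32 - 78 = 2401 - 110 ≡ 60; y = λ·(32 - 60) - 36 ≡ 47. → (60, 47)
10P: (60, 47) + (78, 59). λ = (59 - 47)/(78 - 60) ≡ 12/18 mod 97. 18⁻¹ ≡ 27 (mod 97), so λ ≡ 33.
  x = λ² - 60 - 78 = 1089 - 138 ≡ 78; y = λ·(60 - 78) - 47 ≡ 38. → (78, 38)
11P: (78, 38) + (78, 59): same x and y₁ ≡ -y₂, so the sum is O.
11P = O, so the order is 11.

11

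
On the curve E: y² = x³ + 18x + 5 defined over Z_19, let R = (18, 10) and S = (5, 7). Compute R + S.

(1, 10)

(18, 10) + (5, 7). λ = (7 - 10)/(5 - 18) ≡ 16/6 mod 19. 6⁻¹ ≡ 16 (mod 19), so λ ≡ 9.
  x = λ² - 18 - 5 = 81 - 23 ≡ 1; y = λ·(18 - 1) - 10 ≡ 10. → (1, 10)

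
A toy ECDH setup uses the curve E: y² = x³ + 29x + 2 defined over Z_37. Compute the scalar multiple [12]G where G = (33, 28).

Double-and-add on 12 = (1100)₂. Start with G = (33, 28) for the leading 1-bit.
double: tangent at (33, 28): λ = (3·33² + 29)/(2·28) ≡ 3/19. 19⁻¹ ≡ 2 (mod 37) since 19·2 = 38 ≡ 1, so λ ≡ 3·2 ≡ 6.
  x = λ² - 33 - 33 = 36 - 66 ≡ 7; y = λ·(33 - 7) - 28 ≡ 17. → (7, 17)
add G: (7, 17) + (33, 28). λ = (28 - 17)/(33 - 7) ≡ 11/26 mod 37. 26⁻¹ ≡ 10 (mod 37) since 26·10 = 260 ≡ 1, so λ ≡ 36.
  x = λ² - 7 - 33 = 1296 - 40 ≡ 35; y = λ·(7 - 35) - 17 ≡ 11. → (35, 11)
double: tangent at (35, 11): λ = (3·35² + 29)/(2·11) ≡ 4/22. 22⁻¹ ≡ 32 (mod 37), so λ ≡ 4·32 ≡ 17.
  x = λ² - 35 - 35 = 289 - 70 ≡ 34; y = λ·(35 - 34) - 11 ≡ 6. → (34, 6)
double: tangent at (34, 6): λ = (3·34² + 29)/(2·6) ≡ 19/12. 12⁻¹ ≡ 34 (mod 37), so λ ≡ 19·34 ≡ 17.
  x = λ² - 34 - 34 = 289 - 68 ≡ 36; y = λ·(34 - 36) - 6 ≡ 34. → (36, 34)

(36, 34)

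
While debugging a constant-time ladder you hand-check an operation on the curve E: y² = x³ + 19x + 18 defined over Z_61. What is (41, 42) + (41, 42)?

(43, 35)

tangent at (41, 42): λ = (3·41² + 19)/(2·42) ≡ 60/23. 23⁻¹ ≡ 8 (mod 61), so λ ≡ 60·8 ≡ 53.
  x = λ² - 41 - 41 = 2809 - 82 ≡ 43; y = λ·(41 - 43) - 42 ≡ 35. → (43, 35)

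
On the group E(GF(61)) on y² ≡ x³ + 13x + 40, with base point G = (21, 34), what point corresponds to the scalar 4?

Double-and-add on 4 = (100)₂. Start with G = (21, 34) for the leading 1-bit.
double: tangent at (21, 34): λ = (3·21² + 13)/(2·34) ≡ 55/7. 7⁻¹ ≡ 35 (mod 61), so λ ≡ 55·35 ≡ 34.
  x = λ² - 21 - 21 = 1156 - 42 ≡ 16; y = λ·(21 - 16) - 34 ≡ 14. → (16, 14)
double: tangent at (16, 14): λ = (3·16² + 13)/(2·14) ≡ 49/28. 28⁻¹ ≡ 24 (mod 61) since 28·24 = 672 ≡ 1, so λ ≡ 49·24 ≡ 17.
  x = λ² - 16 - 16 = 289 - 32 ≡ 13; y = λ·(16 - 13) - 14 ≡ 37. → (13, 37)

(13, 37)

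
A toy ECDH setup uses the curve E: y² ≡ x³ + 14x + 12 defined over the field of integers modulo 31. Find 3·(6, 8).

Write Q = (6, 8).
Repeated addition: build up to 3Q.
2Q: tangent at (6, 8): λ = (3·6² + 14)/(2·8) ≡ 29/16. 16⁻¹ ≡ 2 (mod 31), so λ ≡ 29·2 ≡ 27.
  x = λ² - 6 - 6 = 729 - 12 ≡ 4; y = λ·(6 - 4) - 8 ≡ 15. → (4, 15)
3Q: (4, 15) + (6, 8). λ = (8 - 15)/(6 - 4) ≡ 24/2 mod 31. 2⁻¹ ≡ 16 (mod 31), so λ ≡ 12.
  x = λ² - 4 - 6 = 144 - 10 ≡ 10; y = λ·(4 - 10) - 15 ≡ 6. → (10, 6)

(10, 6)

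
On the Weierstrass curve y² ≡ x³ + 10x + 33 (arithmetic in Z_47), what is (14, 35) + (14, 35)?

(37, 25)

tangent at (14, 35): λ = (3·14² + 10)/(2·35) ≡ 34/23. 23⁻¹ ≡ 45 (mod 47), so λ ≡ 34·45 ≡ 26.
  x = λ² - 14 - 14 = 676 - 28 ≡ 37; y = λ·(14 - 37) - 35 ≡ 25. → (37, 25)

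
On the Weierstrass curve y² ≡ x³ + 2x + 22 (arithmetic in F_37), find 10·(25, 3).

(26, 36)

Write G = (25, 3).
Double-and-add on 10 = (1010)₂. Start with G = (25, 3) for the leading 1-bit.
double: tangent at (25, 3): λ = (3·25² + 2)/(2·3) ≡ 27/6. 6⁻¹ ≡ 31 (mod 37) since 6·31 = 186 ≡ 1, so λ ≡ 27·31 ≡ 23.
  x = λ² - 25 - 25 = 529 - 50 ≡ 35; y = λ·(25 - 35) - 3 ≡ 26. → (35, 26)
double: tangent at (35, 26): λ = (3·35² + 2)/(2·26) ≡ 14/15. 15⁻¹ ≡ 5 (mod 37) since 15·5 = 75 ≡ 1, so λ ≡ 14·5 ≡ 33.
  x = λ² - 35 - 35 = 1089 - 70 ≡ 20; y = λ·(35 - 20) - 26 ≡ 25. → (20, 25)
add G: (20, 25) + (25, 3). λ = (3 - 25)/(25 - 20) ≡ 15/5 mod 37. 5⁻¹ ≡ 15 (mod 37), so λ ≡ 3.
  x = λ² - 20 - 25 = 9 - 45 ≡ 1; y = λ·(20 - 1) - 25 ≡ 32. → (1, 32)
double: tangent at (1, 32): λ = (3·1² + 2)/(2·32) ≡ 5/27. 27⁻¹ ≡ 11 (mod 37) since 27·11 = 297 ≡ 1, so λ ≡ 5·11 ≡ 18.
  x = λ² - 1 - 1 = 324 - 2 ≡ 26; y = λ·(1 - 26) - 32 ≡ 36. → (26, 36)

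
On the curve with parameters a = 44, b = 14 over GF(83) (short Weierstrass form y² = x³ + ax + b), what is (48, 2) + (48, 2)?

(3, 67)

tangent at (48, 2): λ = (3·48² + 44)/(2·2) ≡ 67/4. 4⁻¹ ≡ 21 (mod 83), so λ ≡ 67·21 ≡ 79.
  x = λ² - 48 - 48 = 6241 - 96 ≡ 3; y = λ·(48 - 3) - 2 ≡ 67. → (3, 67)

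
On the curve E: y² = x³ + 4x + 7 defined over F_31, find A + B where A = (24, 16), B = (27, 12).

(24, 16) + (27, 12). λ = (12 - 16)/(27 - 24) ≡ 27/3 mod 31. 3⁻¹ ≡ 21 (mod 31) since 3·21 = 63 ≡ 1, so λ ≡ 9.
  x = λ² - 24 - 27 = 81 - 51 ≡ 30; y = λ·(24 - 30) - 16 ≡ 23. → (30, 23)

(30, 23)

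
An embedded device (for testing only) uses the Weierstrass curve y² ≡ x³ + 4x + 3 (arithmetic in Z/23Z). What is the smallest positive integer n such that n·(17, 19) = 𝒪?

2P: tangent at (17, 19): λ = (3·17² + 4)/(2·19) ≡ 20/15. 15⁻¹ ≡ 20 (mod 23), so λ ≡ 20·20 ≡ 9.
  x = λ² - 17 - 17 = 81 - 34 ≡ 1; y = λ·(17 - 1) - 19 ≡ 10. → (1, 10)
3P: (1, 10) + (17, 19). λ = (19 - 10)/(17 - 1) ≡ 9/16 mod 23. 16⁻¹ ≡ 13 (mod 23), so λ ≡ 2.
  x = λ² - 1 - 17 = 4 - 18 ≡ 9; y = λ·(1 - 9) - 10 ≡ 20. → (9, 20)
4P: (9, 20) + (17, 19). λ = (19 - 20)/(17 - 9) ≡ 22/8 mod 23. 8⁻¹ ≡ 3 (mod 23), so λ ≡ 20.
  x = λ² - 9 - 17 = 400 - 26 ≡ 6; y = λ·(9 - 6) - 20 ≡ 17. → (6, 17)
5P: (6, 17) + (17, 19). λ = (19 - 17)/(17 - 6) ≡ 2/11 mod 23. 11⁻¹ ≡ 21 (mod 23), so λ ≡ 19.
  x = λ² - 6 - 17 = 361 - 23 ≡ 16; y = λ·(6 - 16) - 17 ≡ 0. → (16, 0)
6P: (16, 0) + (17, 19). λ = (19 - 0)/(17 - 16) ≡ 19/1 mod 23. 1⁻¹ ≡ 1 (mod 23) since 1·1 = 1 ≡ 1, so λ ≡ 19.
  x = λ² - 16 - 17 = 361 - 33 ≡ 6; y = λ·(16 - 6) - 0 ≡ 6. → (6, 6)
7P: (6, 6) + (17, 19). λ = (19 - 6)/(17 - 6) ≡ 13/11 mod 23. 11⁻¹ ≡ 21 (mod 23), so λ ≡ 20.
  x = λ² - 6 - 17 = 400 - 23 ≡ 9; y = λ·(6 - 9) - 6 ≡ 3. → (9, 3)
8P: (9, 3) + (17, 19). λ = (19 - 3)/(17 - 9) ≡ 16/8 mod 23. 8⁻¹ ≡ 3 (mod 23), so λ ≡ 2.
  x = λ² - 9 - 17 = 4 - 26 ≡ 1; y = λ·(9 - 1) - 3 ≡ 13. → (1, 13)
9P: (1, 13) + (17, 19). λ = (19 - 13)/(17 - 1) ≡ 6/16 mod 23. 16⁻¹ ≡ 13 (mod 23), so λ ≡ 9.
  x = λ² - 1 - 17 = 81 - 18 ≡ 17; y = λ·(1 - 17) - 13 ≡ 4. → (17, 4)
10P: (17, 4) + (17, 19): same x and y₁ ≡ -y₂, so the sum is 𝒪.
10P = 𝒪, so the order is 10.

10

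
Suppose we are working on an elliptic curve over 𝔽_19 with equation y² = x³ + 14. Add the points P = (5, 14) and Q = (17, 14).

(5, 14) + (17, 14). λ = (14 - 14)/(17 - 5) ≡ 0/12 mod 19. 12⁻¹ ≡ 8 (mod 19) since 12·8 = 96 ≡ 1, so λ ≡ 0.
  x = λ² - 5 - 17 = 0 - 22 ≡ 16; y = λ·(5 - 16) - 14 ≡ 5. → (16, 5)

(16, 5)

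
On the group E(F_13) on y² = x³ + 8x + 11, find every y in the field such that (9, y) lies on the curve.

x³ + 8x + 11 = 812 ≡ 6 (mod 13).
6 is a non-residue mod 13; no y exists.

none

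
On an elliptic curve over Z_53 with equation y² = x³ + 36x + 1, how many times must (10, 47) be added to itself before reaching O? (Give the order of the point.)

9

2P: tangent at (10, 47): λ = (3·10² + 36)/(2·47) ≡ 18/41. 41⁻¹ ≡ 22 (mod 53) since 41·22 = 902 ≡ 1, so λ ≡ 18·22 ≡ 25.
  x = λ² - 10 - 10 = 625 - 20 ≡ 22; y = λ·(10 - 22) - 47 ≡ 24. → (22, 24)
3P: (22, 24) + (10, 47). λ = (47 - 24)/(10 - 22) ≡ 23/41 mod 53. 41⁻¹ ≡ 22 (mod 53) since 41·22 = 902 ≡ 1, so λ ≡ 29.
  x = λ² - 22 - 10 = 841 - 32 ≡ 14; y = λ·(22 - 14) - 24 ≡ 49. → (14, 49)
4P: (14, 49) + (10, 47). λ = (47 - 49)/(10 - 14) ≡ 51/49 mod 53. 49⁻¹ ≡ 13 (mod 53), so λ ≡ 27.
  x = λ² - 14 - 10 = 729 - 24 ≡ 16; y = λ·(14 - 16) - 49 ≡ 3. → (16, 3)
5P: (16, 3) + (10, 47). λ = (47 - 3)/(10 - 16) ≡ 44/47 mod 53. 47⁻¹ ≡ 44 (mod 53) since 47·44 = 2068 ≡ 1, so λ ≡ 28.
  x = λ² - 16 - 10 = 784 - 26 ≡ 16; y = λ·(16 - 16) - 3 ≡ 50. → (16, 50)
6P: (16, 50) + (10, 47). λ = (47 - 50)/(10 - 16) ≡ 50/47 mod 53. 47⁻¹ ≡ 44 (mod 53), so λ ≡ 27.
  x = λ² - 16 - 10 = 729 - 26 ≡ 14; y = λ·(16 - 14) - 50 ≡ 4. → (14, 4)
7P: (14, 4) + (10, 47). λ = (47 - 4)/(10 - 14) ≡ 43/49 mod 53. 49⁻¹ ≡ 13 (mod 53), so λ ≡ 29.
  x = λ² - 14 - 10 = 841 - 24 ≡ 22; y = λ·(14 - 22) - 4 ≡ 29. → (22, 29)
8P: (22, 29) + (10, 47). λ = (47 - 29)/(10 - 22) ≡ 18/41 mod 53. 41⁻¹ ≡ 22 (mod 53) since 41·22 = 902 ≡ 1, so λ ≡ 25.
  x = λ² - 22 - 10 = 625 - 32 ≡ 10; y = λ·(22 - 10) - 29 ≡ 6. → (10, 6)
9P: (10, 6) + (10, 47): same x and y₁ ≡ -y₂, so the sum is O.
9P = O, so the order is 9.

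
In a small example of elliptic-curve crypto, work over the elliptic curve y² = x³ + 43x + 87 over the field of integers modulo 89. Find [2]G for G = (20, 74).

tangent at (20, 74): λ = (3·20² + 43)/(2·74) ≡ 86/59. 59⁻¹ ≡ 86 (mod 89) since 59·86 = 5074 ≡ 1, so λ ≡ 86·86 ≡ 9.
  x = λ² - 20 - 20 = 81 - 40 ≡ 41; y = λ·(20 - 41) - 74 ≡ 4. → (41, 4)

(41, 4)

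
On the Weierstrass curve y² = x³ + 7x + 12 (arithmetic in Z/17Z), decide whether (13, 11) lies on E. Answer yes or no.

y² = 11² ≡ 2; x³ + 7x + 12 = 2300 ≡ 5 (mod 17). 2 ≠ 5.

no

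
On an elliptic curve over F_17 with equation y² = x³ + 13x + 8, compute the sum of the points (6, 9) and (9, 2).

(15, 12)

(6, 9) + (9, 2). λ = (2 - 9)/(9 - 6) ≡ 10/3 mod 17. 3⁻¹ ≡ 6 (mod 17), so λ ≡ 9.
  x = λ² - 6 - 9 = 81 - 15 ≡ 15; y = λ·(6 - 15) - 9 ≡ 12. → (15, 12)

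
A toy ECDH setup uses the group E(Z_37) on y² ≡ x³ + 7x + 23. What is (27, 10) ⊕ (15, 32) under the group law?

(22, 24)

(27, 10) + (15, 32). λ = (32 - 10)/(15 - 27) ≡ 22/25 mod 37. 25⁻¹ ≡ 3 (mod 37), so λ ≡ 29.
  x = λ² - 27 - 15 = 841 - 42 ≡ 22; y = λ·(27 - 22) - 10 ≡ 24. → (22, 24)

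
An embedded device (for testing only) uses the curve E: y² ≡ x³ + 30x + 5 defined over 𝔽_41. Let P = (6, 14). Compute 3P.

Repeated addition: build up to 3P.
2P: tangent at (6, 14): λ = (3·6² + 30)/(2·14) ≡ 15/28. 28⁻¹ ≡ 22 (mod 41), so λ ≡ 15·22 ≡ 2.
  x = λ² - 6 - 6 = 4 - 12 ≡ 33; y = λ·(6 - 33) - 14 ≡ 14. → (33, 14)
3P: (33, 14) + (6, 14). λ = (14 - 14)/(6 - 33) ≡ 0/14 mod 41. 14⁻¹ ≡ 3 (mod 41), so λ ≡ 0.
  x = λ² - 33 - 6 = 0 - 39 ≡ 2; y = λ·(33 - 2) - 14 ≡ 27. → (2, 27)

(2, 27)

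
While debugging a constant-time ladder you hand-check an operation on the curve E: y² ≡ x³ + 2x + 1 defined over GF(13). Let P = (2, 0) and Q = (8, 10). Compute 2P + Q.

First 2P:
Repeated addition: build up to 2P.
2P: (2, 0) + (2, 0): same x and y₁ ≡ -y₂, so the sum is O.
2P = O.
Finally 2P + Q:
O + (8, 10) = (8, 10) (identity).

(8, 10)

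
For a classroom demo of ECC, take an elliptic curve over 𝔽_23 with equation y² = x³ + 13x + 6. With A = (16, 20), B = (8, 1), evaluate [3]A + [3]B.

First 3A:
Repeated addition: build up to 3A.
2A: tangent at (16, 20): λ = (3·16² + 13)/(2·20) ≡ 22/17. 17⁻¹ ≡ 19 (mod 23) since 17·19 = 323 ≡ 1, so λ ≡ 22·19 ≡ 4.
  x = λ² - 16 - 16 = 16 - 32 ≡ 7; y = λ·(16 - 7) - 20 ≡ 16. → (7, 16)
3A: (7, 16) + (16, 20). λ = (20 - 16)/(16 - 7) ≡ 4/9 mod 23. 9⁻¹ ≡ 18 (mod 23), so λ ≡ 3.
  x = λ² - 7 - 16 = 9 - 23 ≡ 9; y = λ·(7 - 9) - 16 ≡ 1. → (9, 1)
3A = (9, 1).
Next 3B:
Repeated addition: build up to 3B.
2B: tangent at (8, 1): λ = (3·8² + 13)/(2·1) ≡ 21/2. 2⁻¹ ≡ 12 (mod 23), so λ ≡ 21·12 ≡ 22.
  x = λ² - 8 - 8 = 484 - 16 ≡ 8; y = λ·(8 - 8) - 1 ≡ 22. → (8, 22)
3B: (8, 22) + (8, 1): same x and y₁ ≡ -y₂, so the sum is 𝒪.
3B = 𝒪.
Finally 3A + 3B:
(9, 1) + 𝒪 = (9, 1) (identity).

(9, 1)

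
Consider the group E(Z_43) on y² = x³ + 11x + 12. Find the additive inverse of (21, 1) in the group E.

-(21, 1) = (21, -1 mod 43) = (21, 42).

(21, 42)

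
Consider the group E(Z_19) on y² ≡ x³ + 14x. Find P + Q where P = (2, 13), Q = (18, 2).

(2, 13) + (18, 2). λ = (2 - 13)/(18 - 2) ≡ 8/16 mod 19. 16⁻¹ ≡ 6 (mod 19) since 16·6 = 96 ≡ 1, so λ ≡ 10.
  x = λ² - 2 - 18 = 100 - 20 ≡ 4; y = λ·(2 - 4) - 13 ≡ 5. → (4, 5)

(4, 5)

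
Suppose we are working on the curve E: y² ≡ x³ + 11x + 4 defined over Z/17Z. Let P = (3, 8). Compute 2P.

tangent at (3, 8): λ = (3·3² + 11)/(2·8) ≡ 4/16. 16⁻¹ ≡ 16 (mod 17), so λ ≡ 4·16 ≡ 13.
  x = λ² - 3 - 3 = 169 - 6 ≡ 10; y = λ·(3 - 10) - 8 ≡ 3. → (10, 3)

(10, 3)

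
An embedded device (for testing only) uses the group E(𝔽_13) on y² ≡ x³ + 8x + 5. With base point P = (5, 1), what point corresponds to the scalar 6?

(5, 1)

Repeated addition: build up to 6P.
2P: tangent at (5, 1): λ = (3·5² + 8)/(2·1) ≡ 5/2. 2⁻¹ ≡ 7 (mod 13), so λ ≡ 5·7 ≡ 9.
  x = λ² - 5 - 5 = 81 - 10 ≡ 6; y = λ·(5 - 6) - 1 ≡ 3. → (6, 3)
3P: (6, 3) + (5, 1). λ = (1 - 3)/(5 - 6) ≡ 11/12 mod 13. 12⁻¹ ≡ 12 (mod 13) since 12·12 = 144 ≡ 1, so λ ≡ 2.
  x = λ² - 6 - 5 = 4 - 11 ≡ 6; y = λ·(6 - 6) - 3 ≡ 10. → (6, 10)
4P: (6, 10) + (5, 1). λ = (1 - 10)/(5 - 6) ≡ 4/12 mod 13. 12⁻¹ ≡ 12 (mod 13) since 12·12 = 144 ≡ 1, so λ ≡ 9.
  x = λ² - 6 - 5 = 81 - 11 ≡ 5; y = λ·(6 - 5) - 10 ≡ 12. → (5, 12)
5P: (5, 12) + (5, 1): same x and y₁ ≡ -y₂, so the sum is 𝒪.
6P: 𝒪 + (5, 1) = (5, 1) (identity).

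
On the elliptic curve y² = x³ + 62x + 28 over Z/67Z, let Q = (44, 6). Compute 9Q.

Double-and-add on 9 = (1001)₂. Start with Q = (44, 6) for the leading 1-bit.
double: tangent at (44, 6): λ = (3·44² + 62)/(2·6) ≡ 41/12. 12⁻¹ ≡ 28 (mod 67), so λ ≡ 41·28 ≡ 9.
  x = λ² - 44 - 44 = 81 - 88 ≡ 60; y = λ·(44 - 60) - 6 ≡ 51. → (60, 51)
double: tangent at (60, 51): λ = (3·60² + 62)/(2·51) ≡ 8/35. 35⁻¹ ≡ 23 (mod 67), so λ ≡ 8·23 ≡ 50.
  x = λ² - 60 - 60 = 2500 - 120 ≡ 35; y = λ·(60 - 35) - 51 ≡ 60. → (35, 60)
double: tangent at (35, 60): λ = (3·35² + 62)/(2·60) ≡ 52/53. 53⁻¹ ≡ 43 (mod 67) since 53·43 = 2279 ≡ 1, so λ ≡ 52·43 ≡ 25.
  x = λ² - 35 - 35 = 625 - 70 ≡ 19; y = λ·(35 - 19) - 60 ≡ 5. → (19, 5)
add Q: (19, 5) + (44, 6). λ = (6 - 5)/(44 - 19) ≡ 1/25 mod 67. 25⁻¹ ≡ 59 (mod 67) since 25·59 = 1475 ≡ 1, so λ ≡ 59.
  x = λ² - 19 - 44 = 3481 - 63 ≡ 1; y = λ·(19 - 1) - 5 ≡ 52. → (1, 52)

(1, 52)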